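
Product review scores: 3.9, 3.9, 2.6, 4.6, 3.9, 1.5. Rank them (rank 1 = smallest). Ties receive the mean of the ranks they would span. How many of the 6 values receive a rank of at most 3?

2

Sorted (ascending): 1.5, 2.6, 3.9, 3.9, 3.9, 4.6
The 3 values of 3.9 occupy positions 3–5 → average rank 4.
Ranks ≤ 3: {1, 2} → 2 values.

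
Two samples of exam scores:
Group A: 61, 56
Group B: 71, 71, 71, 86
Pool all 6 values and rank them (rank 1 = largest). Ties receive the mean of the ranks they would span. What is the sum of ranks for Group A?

Sorted (descending): 86, 71, 71, 71, 61, 56
The 3 values of 71 occupy positions 2–4 → average rank 3.
Group A values → pooled ranks: 61→5, 56→6
Rank sum = 5 + 6 = 11

11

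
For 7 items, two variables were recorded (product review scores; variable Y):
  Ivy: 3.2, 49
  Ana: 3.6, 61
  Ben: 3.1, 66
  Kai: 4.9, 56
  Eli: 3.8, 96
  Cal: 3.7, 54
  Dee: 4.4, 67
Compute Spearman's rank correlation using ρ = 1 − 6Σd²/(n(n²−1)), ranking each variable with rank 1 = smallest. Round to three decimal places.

0.250

Ranks of variable 1: 2, 3, 1, 7, 5, 4, 6
Ranks of variable 2: 1, 4, 5, 3, 7, 2, 6
d = r₁ − r₂: 1, -1, -4, 4, -2, 2, 0
d²: 1, 1, 16, 16, 4, 4, 0; Σd² = 42
ρ = 1 − 6·42/(7·48) = 1 − 252/336 = 0.250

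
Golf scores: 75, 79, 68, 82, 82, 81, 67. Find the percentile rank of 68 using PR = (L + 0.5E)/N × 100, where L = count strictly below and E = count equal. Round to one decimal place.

21.4

N = 7.
Strictly below 68: 1. Equal to 68: 1.
PR = (1 + 0.5·1)/7 × 100 = 21.4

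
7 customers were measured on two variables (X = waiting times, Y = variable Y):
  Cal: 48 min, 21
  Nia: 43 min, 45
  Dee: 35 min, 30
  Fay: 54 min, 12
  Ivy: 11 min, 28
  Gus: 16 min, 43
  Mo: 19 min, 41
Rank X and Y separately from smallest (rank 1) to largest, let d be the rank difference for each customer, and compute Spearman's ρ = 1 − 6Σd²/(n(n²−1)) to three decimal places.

Ranks of variable 1: 6, 5, 4, 7, 1, 2, 3
Ranks of variable 2: 2, 7, 4, 1, 3, 6, 5
d = r₁ − r₂: 4, -2, 0, 6, -2, -4, -2
d²: 16, 4, 0, 36, 4, 16, 4; Σd² = 80
ρ = 1 − 6·80/(7·48) = 1 − 480/336 = -0.429

-0.429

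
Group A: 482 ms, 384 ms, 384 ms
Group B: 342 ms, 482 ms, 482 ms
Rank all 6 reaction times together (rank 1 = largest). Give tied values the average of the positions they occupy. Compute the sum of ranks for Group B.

Sorted (descending): 482, 482, 482, 384, 384, 342
The 3 values of 482 occupy positions 1–3 → average rank 2.
The 2 values of 384 occupy positions 4–5 → average rank (4+5)/2 = 4.5.
Group B values → pooled ranks: 342→6, 482→2, 482→2
Rank sum = 6 + 2 + 2 = 10

10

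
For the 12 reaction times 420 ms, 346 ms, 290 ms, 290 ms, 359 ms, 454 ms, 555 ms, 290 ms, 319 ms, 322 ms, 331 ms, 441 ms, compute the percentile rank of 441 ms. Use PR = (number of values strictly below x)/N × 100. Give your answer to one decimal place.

75.0

N = 12.
Strictly below 441: 9. Equal to 441: 1.
PR = 9/12 × 100 = 75.0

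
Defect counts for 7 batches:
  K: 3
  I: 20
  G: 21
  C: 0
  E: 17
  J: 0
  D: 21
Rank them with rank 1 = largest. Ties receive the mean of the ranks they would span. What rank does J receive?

Sorted (descending): 21, 21, 20, 17, 3, 0, 0
The 2 values of 21 occupy positions 1–2 → average rank (1+2)/2 = 1.5.
The 2 values of 0 occupy positions 6–7 → average rank (6+7)/2 = 6.5.
J has value 0 → rank 6.5.

6.5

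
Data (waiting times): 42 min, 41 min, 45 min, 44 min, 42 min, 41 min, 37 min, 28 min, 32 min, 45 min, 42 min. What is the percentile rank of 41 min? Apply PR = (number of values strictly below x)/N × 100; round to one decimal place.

27.3

N = 11.
Strictly below 41: 3. Equal to 41: 2.
PR = 3/11 × 100 = 27.3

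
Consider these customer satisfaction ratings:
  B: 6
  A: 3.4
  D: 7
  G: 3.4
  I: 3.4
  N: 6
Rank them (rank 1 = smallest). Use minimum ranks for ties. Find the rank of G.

Sorted (ascending): 3.4, 3.4, 3.4, 6, 6, 7
The 3 values of 3.4 occupy positions 1–3 → each gets rank 1.
The 2 values of 6 occupy positions 4–5 → each gets rank 4.
G has value 3.4 → rank 1.

1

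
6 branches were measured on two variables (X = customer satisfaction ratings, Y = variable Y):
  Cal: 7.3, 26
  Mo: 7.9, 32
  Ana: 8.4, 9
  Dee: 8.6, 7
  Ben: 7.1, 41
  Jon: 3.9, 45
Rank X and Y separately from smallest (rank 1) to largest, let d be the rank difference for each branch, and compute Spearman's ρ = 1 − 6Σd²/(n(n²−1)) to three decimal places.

Ranks of variable 1: 3, 4, 5, 6, 2, 1
Ranks of variable 2: 3, 4, 2, 1, 5, 6
d = r₁ − r₂: 0, 0, 3, 5, -3, -5
d²: 0, 0, 9, 25, 9, 25; Σd² = 68
ρ = 1 − 6·68/(6·35) = 1 − 408/210 = -0.943

-0.943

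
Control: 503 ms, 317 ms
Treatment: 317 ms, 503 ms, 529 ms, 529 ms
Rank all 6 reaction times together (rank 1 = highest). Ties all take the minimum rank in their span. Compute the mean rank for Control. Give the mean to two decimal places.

Sorted (descending): 529, 529, 503, 503, 317, 317
The 2 values of 529 occupy positions 1–2 → each gets rank 1.
The 2 values of 503 occupy positions 3–4 → each gets rank 3.
The 2 values of 317 occupy positions 5–6 → each gets rank 5.
Control values → pooled ranks: 503→3, 317→5
Mean rank = (3 + 5) / 2 = 4.00

4.00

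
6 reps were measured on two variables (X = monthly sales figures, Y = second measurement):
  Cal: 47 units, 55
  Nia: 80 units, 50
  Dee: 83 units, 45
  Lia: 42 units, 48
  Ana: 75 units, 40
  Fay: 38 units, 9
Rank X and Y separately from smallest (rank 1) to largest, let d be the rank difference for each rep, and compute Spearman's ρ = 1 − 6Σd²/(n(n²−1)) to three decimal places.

0.257

Ranks of variable 1: 3, 5, 6, 2, 4, 1
Ranks of variable 2: 6, 5, 3, 4, 2, 1
d = r₁ − r₂: -3, 0, 3, -2, 2, 0
d²: 9, 0, 9, 4, 4, 0; Σd² = 26
ρ = 1 − 6·26/(6·35) = 1 − 156/210 = 0.257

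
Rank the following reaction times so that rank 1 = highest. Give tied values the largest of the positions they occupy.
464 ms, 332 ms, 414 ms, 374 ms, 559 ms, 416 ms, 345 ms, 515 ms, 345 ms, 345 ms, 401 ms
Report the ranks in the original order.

Sorted (descending): 559, 515, 464, 416, 414, 401, 374, 345, 345, 345, 332
The 3 values of 345 occupy positions 8–10 → each gets rank 10.

3, 11, 5, 7, 1, 4, 10, 2, 10, 10, 6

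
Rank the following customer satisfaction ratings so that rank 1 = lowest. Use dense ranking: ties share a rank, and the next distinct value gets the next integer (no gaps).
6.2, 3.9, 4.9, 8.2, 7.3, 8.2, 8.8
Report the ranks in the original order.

3, 1, 2, 5, 4, 5, 6

Sorted (ascending): 3.9, 4.9, 6.2, 7.3, 8.2, 8.2, 8.8
The 2 values of 8.2 share dense rank 5.
Remaining distinct values take the next consecutive integers.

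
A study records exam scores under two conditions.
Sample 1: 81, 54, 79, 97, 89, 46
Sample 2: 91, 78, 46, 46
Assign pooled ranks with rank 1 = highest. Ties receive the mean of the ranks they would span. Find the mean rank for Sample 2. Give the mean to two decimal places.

Sorted (descending): 97, 91, 89, 81, 79, 78, 54, 46, 46, 46
The 3 values of 46 occupy positions 8–10 → average rank 9.
Sample 2 values → pooled ranks: 91→2, 78→6, 46→9, 46→9
Mean rank = (2 + 6 + 9 + 9) / 4 = 6.50

6.50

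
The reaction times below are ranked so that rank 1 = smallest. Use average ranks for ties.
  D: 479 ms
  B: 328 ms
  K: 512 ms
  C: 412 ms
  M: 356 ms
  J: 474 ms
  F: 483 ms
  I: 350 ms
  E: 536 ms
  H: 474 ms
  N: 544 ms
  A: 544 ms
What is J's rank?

Sorted (ascending): 328, 350, 356, 412, 474, 474, 479, 483, 512, 536, 544, 544
The 2 values of 474 occupy positions 5–6 → average rank (5+6)/2 = 5.5.
The 2 values of 544 occupy positions 11–12 → average rank (11+12)/2 = 11.5.
J has value 474 ms → rank 5.5.

5.5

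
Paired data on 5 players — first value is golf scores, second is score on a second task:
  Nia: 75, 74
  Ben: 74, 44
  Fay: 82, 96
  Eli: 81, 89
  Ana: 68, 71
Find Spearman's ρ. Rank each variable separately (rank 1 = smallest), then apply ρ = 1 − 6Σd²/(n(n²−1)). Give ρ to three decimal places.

0.900

Ranks of variable 1: 3, 2, 5, 4, 1
Ranks of variable 2: 3, 1, 5, 4, 2
d = r₁ − r₂: 0, 1, 0, 0, -1
d²: 0, 1, 0, 0, 1; Σd² = 2
ρ = 1 − 6·2/(5·24) = 1 − 12/120 = 0.900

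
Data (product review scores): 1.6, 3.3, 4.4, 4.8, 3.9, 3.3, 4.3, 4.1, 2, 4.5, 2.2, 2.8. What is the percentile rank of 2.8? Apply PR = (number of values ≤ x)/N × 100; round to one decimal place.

N = 12.
Strictly below 2.8: 3. Equal to 2.8: 1.
PR = 4/12 × 100 = 33.3

33.3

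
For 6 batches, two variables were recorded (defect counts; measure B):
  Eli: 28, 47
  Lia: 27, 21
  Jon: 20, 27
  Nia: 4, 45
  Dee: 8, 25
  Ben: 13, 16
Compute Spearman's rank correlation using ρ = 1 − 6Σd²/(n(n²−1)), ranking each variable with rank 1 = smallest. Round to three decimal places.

Ranks of variable 1: 6, 5, 4, 1, 2, 3
Ranks of variable 2: 6, 2, 4, 5, 3, 1
d = r₁ − r₂: 0, 3, 0, -4, -1, 2
d²: 0, 9, 0, 16, 1, 4; Σd² = 30
ρ = 1 − 6·30/(6·35) = 1 − 180/210 = 0.143

0.143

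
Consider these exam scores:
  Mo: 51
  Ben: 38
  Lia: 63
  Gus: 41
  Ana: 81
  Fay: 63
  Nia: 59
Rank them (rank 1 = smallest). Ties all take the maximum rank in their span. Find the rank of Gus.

2

Sorted (ascending): 38, 41, 51, 59, 63, 63, 81
The 2 values of 63 occupy positions 5–6 → each gets rank 6.
Gus has value 41 → rank 2.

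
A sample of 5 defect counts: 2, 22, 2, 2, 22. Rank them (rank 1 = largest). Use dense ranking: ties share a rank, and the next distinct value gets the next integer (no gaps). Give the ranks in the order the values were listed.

2, 1, 2, 2, 1

Sorted (descending): 22, 22, 2, 2, 2
The 2 values of 22 share dense rank 1.
The 3 values of 2 share dense rank 2.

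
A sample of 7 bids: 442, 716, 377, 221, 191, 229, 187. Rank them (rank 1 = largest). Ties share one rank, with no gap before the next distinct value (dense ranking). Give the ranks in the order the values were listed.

2, 1, 3, 5, 6, 4, 7

Sorted (descending): 716, 442, 377, 229, 221, 191, 187
No ties — each value takes its position as its rank.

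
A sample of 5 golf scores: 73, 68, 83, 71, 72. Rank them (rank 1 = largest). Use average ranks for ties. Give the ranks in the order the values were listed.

Sorted (descending): 83, 73, 72, 71, 68
No ties — each value takes its position as its rank.

2, 5, 1, 4, 3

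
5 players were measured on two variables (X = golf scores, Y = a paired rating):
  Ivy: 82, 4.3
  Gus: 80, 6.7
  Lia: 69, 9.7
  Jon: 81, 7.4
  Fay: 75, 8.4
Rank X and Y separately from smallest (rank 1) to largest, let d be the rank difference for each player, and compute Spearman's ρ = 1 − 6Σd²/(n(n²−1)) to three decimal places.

-0.900

Ranks of variable 1: 5, 3, 1, 4, 2
Ranks of variable 2: 1, 2, 5, 3, 4
d = r₁ − r₂: 4, 1, -4, 1, -2
d²: 16, 1, 16, 1, 4; Σd² = 38
ρ = 1 − 6·38/(5·24) = 1 − 228/120 = -0.900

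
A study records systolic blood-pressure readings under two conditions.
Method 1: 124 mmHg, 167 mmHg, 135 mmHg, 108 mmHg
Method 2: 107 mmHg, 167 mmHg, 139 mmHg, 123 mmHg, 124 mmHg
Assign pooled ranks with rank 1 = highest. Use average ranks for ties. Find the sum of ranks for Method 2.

Sorted (descending): 167, 167, 139, 135, 124, 124, 123, 108, 107
The 2 values of 167 occupy positions 1–2 → average rank (1+2)/2 = 1.5.
The 2 values of 124 occupy positions 5–6 → average rank (5+6)/2 = 5.5.
Method 2 values → pooled ranks: 107→9, 167→1.5, 139→3, 123→7, 124→5.5
Rank sum = 9 + 1.5 + 3 + 7 + 5.5 = 26

26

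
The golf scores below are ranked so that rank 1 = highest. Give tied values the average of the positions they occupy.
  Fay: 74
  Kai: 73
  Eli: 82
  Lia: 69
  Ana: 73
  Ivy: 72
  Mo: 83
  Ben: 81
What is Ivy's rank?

Sorted (descending): 83, 82, 81, 74, 73, 73, 72, 69
The 2 values of 73 occupy positions 5–6 → average rank (5+6)/2 = 5.5.
Ivy has value 72 → rank 7.

7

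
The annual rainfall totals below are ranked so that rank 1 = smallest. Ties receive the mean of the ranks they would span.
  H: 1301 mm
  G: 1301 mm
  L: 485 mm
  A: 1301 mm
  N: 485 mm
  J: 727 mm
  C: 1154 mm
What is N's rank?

Sorted (ascending): 485, 485, 727, 1154, 1301, 1301, 1301
The 2 values of 485 occupy positions 1–2 → average rank (1+2)/2 = 1.5.
The 3 values of 1301 occupy positions 5–7 → average rank 6.
N has value 485 mm → rank 1.5.

1.5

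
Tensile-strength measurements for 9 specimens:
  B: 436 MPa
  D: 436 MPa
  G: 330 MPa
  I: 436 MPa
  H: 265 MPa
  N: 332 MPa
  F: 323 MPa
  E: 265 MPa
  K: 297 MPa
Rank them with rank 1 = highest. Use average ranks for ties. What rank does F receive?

Sorted (descending): 436, 436, 436, 332, 330, 323, 297, 265, 265
The 3 values of 436 occupy positions 1–3 → average rank 2.
The 2 values of 265 occupy positions 8–9 → average rank (8+9)/2 = 8.5.
F has value 323 MPa → rank 6.

6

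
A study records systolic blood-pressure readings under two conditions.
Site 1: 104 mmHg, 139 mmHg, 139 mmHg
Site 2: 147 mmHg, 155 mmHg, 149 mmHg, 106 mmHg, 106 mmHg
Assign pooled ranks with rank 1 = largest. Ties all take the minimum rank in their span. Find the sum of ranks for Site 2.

18

Sorted (descending): 155, 149, 147, 139, 139, 106, 106, 104
The 2 values of 139 occupy positions 4–5 → each gets rank 4.
The 2 values of 106 occupy positions 6–7 → each gets rank 6.
Site 2 values → pooled ranks: 147→3, 155→1, 149→2, 106→6, 106→6
Rank sum = 3 + 1 + 2 + 6 + 6 = 18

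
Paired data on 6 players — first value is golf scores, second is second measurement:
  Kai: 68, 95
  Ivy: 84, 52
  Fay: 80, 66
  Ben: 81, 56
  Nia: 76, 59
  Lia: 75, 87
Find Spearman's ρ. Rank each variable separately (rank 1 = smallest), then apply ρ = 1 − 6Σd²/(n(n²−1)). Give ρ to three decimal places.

Ranks of variable 1: 1, 6, 4, 5, 3, 2
Ranks of variable 2: 6, 1, 4, 2, 3, 5
d = r₁ − r₂: -5, 5, 0, 3, 0, -3
d²: 25, 25, 0, 9, 0, 9; Σd² = 68
ρ = 1 − 6·68/(6·35) = 1 − 408/210 = -0.943

-0.943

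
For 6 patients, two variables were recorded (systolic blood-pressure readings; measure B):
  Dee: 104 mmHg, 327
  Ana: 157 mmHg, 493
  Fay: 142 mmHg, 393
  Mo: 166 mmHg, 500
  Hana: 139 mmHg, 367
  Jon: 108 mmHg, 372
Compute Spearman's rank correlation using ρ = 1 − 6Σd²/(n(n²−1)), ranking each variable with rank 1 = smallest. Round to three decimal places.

Ranks of variable 1: 1, 5, 4, 6, 3, 2
Ranks of variable 2: 1, 5, 4, 6, 2, 3
d = r₁ − r₂: 0, 0, 0, 0, 1, -1
d²: 0, 0, 0, 0, 1, 1; Σd² = 2
ρ = 1 − 6·2/(6·35) = 1 − 12/210 = 0.943

0.943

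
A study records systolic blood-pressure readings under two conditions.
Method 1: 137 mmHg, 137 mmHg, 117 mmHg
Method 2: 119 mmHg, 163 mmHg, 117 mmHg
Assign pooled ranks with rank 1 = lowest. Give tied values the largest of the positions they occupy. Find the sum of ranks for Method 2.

Sorted (ascending): 117, 117, 119, 137, 137, 163
The 2 values of 117 occupy positions 1–2 → each gets rank 2.
The 2 values of 137 occupy positions 4–5 → each gets rank 5.
Method 2 values → pooled ranks: 119→3, 163→6, 117→2
Rank sum = 3 + 6 + 2 = 11

11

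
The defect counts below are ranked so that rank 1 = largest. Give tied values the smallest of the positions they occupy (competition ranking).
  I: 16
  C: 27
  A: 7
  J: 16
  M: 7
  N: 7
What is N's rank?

Sorted (descending): 27, 16, 16, 7, 7, 7
The 2 values of 16 occupy positions 2–3 → each gets rank 2.
The 3 values of 7 occupy positions 4–6 → each gets rank 4.
N has value 7 → rank 4.

4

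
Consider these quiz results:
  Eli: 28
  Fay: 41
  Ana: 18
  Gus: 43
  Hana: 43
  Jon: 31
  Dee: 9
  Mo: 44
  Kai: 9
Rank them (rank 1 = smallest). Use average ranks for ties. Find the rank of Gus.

Sorted (ascending): 9, 9, 18, 28, 31, 41, 43, 43, 44
The 2 values of 9 occupy positions 1–2 → average rank (1+2)/2 = 1.5.
The 2 values of 43 occupy positions 7–8 → average rank (7+8)/2 = 7.5.
Gus has value 43 → rank 7.5.

7.5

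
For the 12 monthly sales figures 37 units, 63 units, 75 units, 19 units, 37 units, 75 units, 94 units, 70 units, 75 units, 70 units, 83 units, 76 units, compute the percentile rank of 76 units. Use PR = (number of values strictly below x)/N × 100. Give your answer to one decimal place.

75.0

N = 12.
Strictly below 76: 9. Equal to 76: 1.
PR = 9/12 × 100 = 75.0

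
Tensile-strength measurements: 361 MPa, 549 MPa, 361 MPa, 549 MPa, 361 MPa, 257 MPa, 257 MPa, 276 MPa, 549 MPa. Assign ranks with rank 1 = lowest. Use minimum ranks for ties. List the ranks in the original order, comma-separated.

Sorted (ascending): 257, 257, 276, 361, 361, 361, 549, 549, 549
The 2 values of 257 occupy positions 1–2 → each gets rank 1.
The 3 values of 361 occupy positions 4–6 → each gets rank 4.
The 3 values of 549 occupy positions 7–9 → each gets rank 7.

4, 7, 4, 7, 4, 1, 1, 3, 7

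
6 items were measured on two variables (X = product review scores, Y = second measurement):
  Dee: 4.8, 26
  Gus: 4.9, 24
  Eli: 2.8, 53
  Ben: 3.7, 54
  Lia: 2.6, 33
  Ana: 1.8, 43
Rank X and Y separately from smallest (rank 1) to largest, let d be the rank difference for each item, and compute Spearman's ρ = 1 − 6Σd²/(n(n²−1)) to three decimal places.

Ranks of variable 1: 5, 6, 3, 4, 2, 1
Ranks of variable 2: 2, 1, 5, 6, 3, 4
d = r₁ − r₂: 3, 5, -2, -2, -1, -3
d²: 9, 25, 4, 4, 1, 9; Σd² = 52
ρ = 1 − 6·52/(6·35) = 1 − 312/210 = -0.486

-0.486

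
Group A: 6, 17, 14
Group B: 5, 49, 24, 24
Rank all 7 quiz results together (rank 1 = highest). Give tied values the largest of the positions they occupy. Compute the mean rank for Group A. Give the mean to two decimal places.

Sorted (descending): 49, 24, 24, 17, 14, 6, 5
The 2 values of 24 occupy positions 2–3 → each gets rank 3.
Group A values → pooled ranks: 6→6, 17→4, 14→5
Mean rank = (6 + 4 + 5) / 3 = 5.00

5.00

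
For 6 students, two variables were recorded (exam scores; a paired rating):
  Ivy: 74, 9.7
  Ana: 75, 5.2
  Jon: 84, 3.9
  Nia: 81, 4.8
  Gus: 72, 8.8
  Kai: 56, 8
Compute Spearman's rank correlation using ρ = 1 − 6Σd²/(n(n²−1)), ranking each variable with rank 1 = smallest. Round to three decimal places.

-0.771

Ranks of variable 1: 3, 4, 6, 5, 2, 1
Ranks of variable 2: 6, 3, 1, 2, 5, 4
d = r₁ − r₂: -3, 1, 5, 3, -3, -3
d²: 9, 1, 25, 9, 9, 9; Σd² = 62
ρ = 1 − 6·62/(6·35) = 1 − 372/210 = -0.771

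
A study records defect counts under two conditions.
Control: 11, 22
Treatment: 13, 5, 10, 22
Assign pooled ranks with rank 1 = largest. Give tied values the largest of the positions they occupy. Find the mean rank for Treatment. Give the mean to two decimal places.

4.00

Sorted (descending): 22, 22, 13, 11, 10, 5
The 2 values of 22 occupy positions 1–2 → each gets rank 2.
Treatment values → pooled ranks: 13→3, 5→6, 10→5, 22→2
Mean rank = (3 + 6 + 5 + 2) / 4 = 4.00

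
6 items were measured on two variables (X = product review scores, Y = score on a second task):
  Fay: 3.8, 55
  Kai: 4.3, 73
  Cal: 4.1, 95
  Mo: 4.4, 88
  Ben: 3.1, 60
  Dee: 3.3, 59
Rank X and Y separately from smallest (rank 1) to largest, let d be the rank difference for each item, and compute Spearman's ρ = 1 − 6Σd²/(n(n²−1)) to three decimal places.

Ranks of variable 1: 3, 5, 4, 6, 1, 2
Ranks of variable 2: 1, 4, 6, 5, 3, 2
d = r₁ − r₂: 2, 1, -2, 1, -2, 0
d²: 4, 1, 4, 1, 4, 0; Σd² = 14
ρ = 1 − 6·14/(6·35) = 1 − 84/210 = 0.600

0.600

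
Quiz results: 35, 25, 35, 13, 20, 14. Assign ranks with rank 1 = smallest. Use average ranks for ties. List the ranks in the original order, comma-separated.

Sorted (ascending): 13, 14, 20, 25, 35, 35
The 2 values of 35 occupy positions 5–6 → average rank (5+6)/2 = 5.5.

5.5, 4, 5.5, 1, 3, 2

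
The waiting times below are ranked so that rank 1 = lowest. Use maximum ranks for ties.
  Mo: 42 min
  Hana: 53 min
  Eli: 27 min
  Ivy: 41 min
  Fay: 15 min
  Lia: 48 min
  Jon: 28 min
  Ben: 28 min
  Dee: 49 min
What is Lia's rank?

7

Sorted (ascending): 15, 27, 28, 28, 41, 42, 48, 49, 53
The 2 values of 28 occupy positions 3–4 → each gets rank 4.
Lia has value 48 min → rank 7.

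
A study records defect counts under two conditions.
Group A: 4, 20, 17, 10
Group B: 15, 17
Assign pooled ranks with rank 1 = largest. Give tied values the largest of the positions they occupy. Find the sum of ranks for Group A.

Sorted (descending): 20, 17, 17, 15, 10, 4
The 2 values of 17 occupy positions 2–3 → each gets rank 3.
Group A values → pooled ranks: 4→6, 20→1, 17→3, 10→5
Rank sum = 6 + 1 + 3 + 5 = 15

15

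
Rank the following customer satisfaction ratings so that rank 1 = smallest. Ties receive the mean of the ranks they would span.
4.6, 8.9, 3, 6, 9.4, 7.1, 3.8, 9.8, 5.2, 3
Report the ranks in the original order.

Sorted (ascending): 3, 3, 3.8, 4.6, 5.2, 6, 7.1, 8.9, 9.4, 9.8
The 2 values of 3 occupy positions 1–2 → average rank (1+2)/2 = 1.5.

4, 8, 1.5, 6, 9, 7, 3, 10, 5, 1.5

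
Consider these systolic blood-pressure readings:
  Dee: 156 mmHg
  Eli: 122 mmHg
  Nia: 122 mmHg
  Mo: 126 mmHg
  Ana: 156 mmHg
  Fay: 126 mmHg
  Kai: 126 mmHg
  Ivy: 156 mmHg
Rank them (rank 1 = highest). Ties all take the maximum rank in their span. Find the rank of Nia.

Sorted (descending): 156, 156, 156, 126, 126, 126, 122, 122
The 3 values of 156 occupy positions 1–3 → each gets rank 3.
The 3 values of 126 occupy positions 4–6 → each gets rank 6.
The 2 values of 122 occupy positions 7–8 → each gets rank 8.
Nia has value 122 mmHg → rank 8.

8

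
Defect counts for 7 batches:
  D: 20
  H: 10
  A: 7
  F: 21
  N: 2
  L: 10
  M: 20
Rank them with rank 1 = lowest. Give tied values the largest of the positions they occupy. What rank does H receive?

Sorted (ascending): 2, 7, 10, 10, 20, 20, 21
The 2 values of 10 occupy positions 3–4 → each gets rank 4.
The 2 values of 20 occupy positions 5–6 → each gets rank 6.
H has value 10 → rank 4.

4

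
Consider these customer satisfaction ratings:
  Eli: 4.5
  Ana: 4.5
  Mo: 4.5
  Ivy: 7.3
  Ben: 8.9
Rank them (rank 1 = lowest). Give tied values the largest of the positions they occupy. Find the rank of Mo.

3

Sorted (ascending): 4.5, 4.5, 4.5, 7.3, 8.9
The 3 values of 4.5 occupy positions 1–3 → each gets rank 3.
Mo has value 4.5 → rank 3.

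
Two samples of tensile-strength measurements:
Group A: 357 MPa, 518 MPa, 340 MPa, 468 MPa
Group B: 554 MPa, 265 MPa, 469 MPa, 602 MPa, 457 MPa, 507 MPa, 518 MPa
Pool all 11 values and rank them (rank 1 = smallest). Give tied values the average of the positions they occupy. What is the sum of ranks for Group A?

Sorted (ascending): 265, 340, 357, 457, 468, 469, 507, 518, 518, 554, 602
The 2 values of 518 occupy positions 8–9 → average rank (8+9)/2 = 8.5.
Group A values → pooled ranks: 357→3, 518→8.5, 340→2, 468→5
Rank sum = 3 + 8.5 + 2 + 5 = 18.5

18.5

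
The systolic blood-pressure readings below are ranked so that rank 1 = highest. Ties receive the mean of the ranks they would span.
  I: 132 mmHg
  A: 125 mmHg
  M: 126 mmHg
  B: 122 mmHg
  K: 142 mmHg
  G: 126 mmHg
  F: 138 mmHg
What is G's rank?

Sorted (descending): 142, 138, 132, 126, 126, 125, 122
The 2 values of 126 occupy positions 4–5 → average rank (4+5)/2 = 4.5.
G has value 126 mmHg → rank 4.5.

4.5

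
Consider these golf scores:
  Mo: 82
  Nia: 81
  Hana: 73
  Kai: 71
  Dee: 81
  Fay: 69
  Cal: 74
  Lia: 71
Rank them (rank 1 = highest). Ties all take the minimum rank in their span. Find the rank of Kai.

6

Sorted (descending): 82, 81, 81, 74, 73, 71, 71, 69
The 2 values of 81 occupy positions 2–3 → each gets rank 2.
The 2 values of 71 occupy positions 6–7 → each gets rank 6.
Kai has value 71 → rank 6.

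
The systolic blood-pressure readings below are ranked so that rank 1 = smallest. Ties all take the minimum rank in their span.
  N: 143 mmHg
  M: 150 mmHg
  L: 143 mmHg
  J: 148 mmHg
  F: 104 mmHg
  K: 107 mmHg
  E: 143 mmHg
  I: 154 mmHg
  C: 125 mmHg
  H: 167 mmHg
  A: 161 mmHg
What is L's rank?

4

Sorted (ascending): 104, 107, 125, 143, 143, 143, 148, 150, 154, 161, 167
The 3 values of 143 occupy positions 4–6 → each gets rank 4.
L has value 143 mmHg → rank 4.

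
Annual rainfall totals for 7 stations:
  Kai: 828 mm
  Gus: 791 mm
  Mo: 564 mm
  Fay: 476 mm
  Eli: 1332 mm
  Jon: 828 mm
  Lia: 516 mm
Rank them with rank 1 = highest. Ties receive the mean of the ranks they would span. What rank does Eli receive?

Sorted (descending): 1332, 828, 828, 791, 564, 516, 476
The 2 values of 828 occupy positions 2–3 → average rank (2+3)/2 = 2.5.
Eli has value 1332 mm → rank 1.

1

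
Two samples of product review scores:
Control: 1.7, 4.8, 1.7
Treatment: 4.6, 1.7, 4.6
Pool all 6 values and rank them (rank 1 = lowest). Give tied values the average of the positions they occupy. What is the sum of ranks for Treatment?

11

Sorted (ascending): 1.7, 1.7, 1.7, 4.6, 4.6, 4.8
The 3 values of 1.7 occupy positions 1–3 → average rank 2.
The 2 values of 4.6 occupy positions 4–5 → average rank (4+5)/2 = 4.5.
Treatment values → pooled ranks: 4.6→4.5, 1.7→2, 4.6→4.5
Rank sum = 4.5 + 2 + 4.5 = 11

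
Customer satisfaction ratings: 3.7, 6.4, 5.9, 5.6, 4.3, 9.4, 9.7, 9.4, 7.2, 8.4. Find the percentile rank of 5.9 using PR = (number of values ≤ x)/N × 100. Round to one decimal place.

40.0

N = 10.
Strictly below 5.9: 3. Equal to 5.9: 1.
PR = 4/10 × 100 = 40.0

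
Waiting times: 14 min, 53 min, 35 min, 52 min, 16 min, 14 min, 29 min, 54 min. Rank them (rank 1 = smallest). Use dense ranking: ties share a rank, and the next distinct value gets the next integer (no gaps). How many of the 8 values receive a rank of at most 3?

Sorted (ascending): 14, 14, 16, 29, 35, 52, 53, 54
The 2 values of 14 share dense rank 1.
Remaining distinct values take the next consecutive integers.
Ranks ≤ 3: {1, 1, 2, 3} → 4 values.

4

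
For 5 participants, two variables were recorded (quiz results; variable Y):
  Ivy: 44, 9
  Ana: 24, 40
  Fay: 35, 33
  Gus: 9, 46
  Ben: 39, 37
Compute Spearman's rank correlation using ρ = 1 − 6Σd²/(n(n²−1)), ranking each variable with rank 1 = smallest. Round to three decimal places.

Ranks of variable 1: 5, 2, 3, 1, 4
Ranks of variable 2: 1, 4, 2, 5, 3
d = r₁ − r₂: 4, -2, 1, -4, 1
d²: 16, 4, 1, 16, 1; Σd² = 38
ρ = 1 − 6·38/(5·24) = 1 − 228/120 = -0.900

-0.900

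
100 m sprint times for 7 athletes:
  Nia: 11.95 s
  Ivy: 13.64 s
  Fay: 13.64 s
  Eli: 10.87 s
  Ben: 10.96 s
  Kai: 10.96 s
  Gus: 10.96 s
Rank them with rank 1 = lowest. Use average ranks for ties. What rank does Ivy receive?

6.5

Sorted (ascending): 10.87, 10.96, 10.96, 10.96, 11.95, 13.64, 13.64
The 3 values of 10.96 occupy positions 2–4 → average rank 3.
The 2 values of 13.64 occupy positions 6–7 → average rank (6+7)/2 = 6.5.
Ivy has value 13.64 s → rank 6.5.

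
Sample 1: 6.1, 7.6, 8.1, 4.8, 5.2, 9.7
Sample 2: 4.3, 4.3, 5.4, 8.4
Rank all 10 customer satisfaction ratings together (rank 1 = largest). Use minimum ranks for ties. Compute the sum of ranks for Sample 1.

28

Sorted (descending): 9.7, 8.4, 8.1, 7.6, 6.1, 5.4, 5.2, 4.8, 4.3, 4.3
The 2 values of 4.3 occupy positions 9–10 → each gets rank 9.
Sample 1 values → pooled ranks: 6.1→5, 7.6→4, 8.1→3, 4.8→8, 5.2→7, 9.7→1
Rank sum = 5 + 4 + 3 + 8 + 7 + 1 = 28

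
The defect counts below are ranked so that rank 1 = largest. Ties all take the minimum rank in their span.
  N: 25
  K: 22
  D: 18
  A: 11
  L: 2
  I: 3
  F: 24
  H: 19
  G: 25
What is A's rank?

7

Sorted (descending): 25, 25, 24, 22, 19, 18, 11, 3, 2
The 2 values of 25 occupy positions 1–2 → each gets rank 1.
A has value 11 → rank 7.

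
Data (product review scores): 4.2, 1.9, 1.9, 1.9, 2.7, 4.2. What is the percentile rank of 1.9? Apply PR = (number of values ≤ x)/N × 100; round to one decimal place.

N = 6.
Strictly below 1.9: 0. Equal to 1.9: 3.
PR = 3/6 × 100 = 50.0

50.0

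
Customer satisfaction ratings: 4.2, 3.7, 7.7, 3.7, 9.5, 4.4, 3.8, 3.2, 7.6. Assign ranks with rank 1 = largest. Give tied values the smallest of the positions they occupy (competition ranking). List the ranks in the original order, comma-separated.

Sorted (descending): 9.5, 7.7, 7.6, 4.4, 4.2, 3.8, 3.7, 3.7, 3.2
The 2 values of 3.7 occupy positions 7–8 → each gets rank 7.

5, 7, 2, 7, 1, 4, 6, 9, 3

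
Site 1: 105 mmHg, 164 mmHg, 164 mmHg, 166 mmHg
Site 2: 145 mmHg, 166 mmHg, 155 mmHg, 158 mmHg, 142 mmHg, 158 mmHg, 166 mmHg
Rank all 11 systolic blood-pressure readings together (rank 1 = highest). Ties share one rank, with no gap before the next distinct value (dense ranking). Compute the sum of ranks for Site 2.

23

Sorted (descending): 166, 166, 166, 164, 164, 158, 158, 155, 145, 142, 105
The 3 values of 166 share dense rank 1.
The 2 values of 164 share dense rank 2.
The 2 values of 158 share dense rank 3.
Remaining distinct values take the next consecutive integers.
Site 2 values → pooled ranks: 145→5, 166→1, 155→4, 158→3, 142→6, 158→3, 166→1
Rank sum = 5 + 1 + 4 + 3 + 6 + 3 + 1 = 23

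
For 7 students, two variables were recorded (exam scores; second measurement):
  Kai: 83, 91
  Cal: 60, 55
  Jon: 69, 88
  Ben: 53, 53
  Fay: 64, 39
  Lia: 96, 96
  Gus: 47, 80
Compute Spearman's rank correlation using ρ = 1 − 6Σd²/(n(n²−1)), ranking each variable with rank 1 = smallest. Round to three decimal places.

0.679

Ranks of variable 1: 6, 3, 5, 2, 4, 7, 1
Ranks of variable 2: 6, 3, 5, 2, 1, 7, 4
d = r₁ − r₂: 0, 0, 0, 0, 3, 0, -3
d²: 0, 0, 0, 0, 9, 0, 9; Σd² = 18
ρ = 1 − 6·18/(7·48) = 1 − 108/336 = 0.679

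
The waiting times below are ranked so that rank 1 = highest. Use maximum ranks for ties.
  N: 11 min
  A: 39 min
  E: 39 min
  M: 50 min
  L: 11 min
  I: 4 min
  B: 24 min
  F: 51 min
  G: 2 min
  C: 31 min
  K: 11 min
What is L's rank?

Sorted (descending): 51, 50, 39, 39, 31, 24, 11, 11, 11, 4, 2
The 2 values of 39 occupy positions 3–4 → each gets rank 4.
The 3 values of 11 occupy positions 7–9 → each gets rank 9.
L has value 11 min → rank 9.

9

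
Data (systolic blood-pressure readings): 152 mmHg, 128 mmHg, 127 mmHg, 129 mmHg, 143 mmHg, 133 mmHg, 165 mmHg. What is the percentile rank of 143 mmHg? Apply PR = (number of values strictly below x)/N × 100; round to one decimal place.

N = 7.
Strictly below 143: 4. Equal to 143: 1.
PR = 4/7 × 100 = 57.1

57.1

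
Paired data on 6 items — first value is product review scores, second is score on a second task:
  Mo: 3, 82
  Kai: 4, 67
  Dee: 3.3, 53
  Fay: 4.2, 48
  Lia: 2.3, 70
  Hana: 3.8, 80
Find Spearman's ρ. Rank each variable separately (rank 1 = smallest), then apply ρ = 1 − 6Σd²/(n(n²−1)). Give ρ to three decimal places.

-0.600

Ranks of variable 1: 2, 5, 3, 6, 1, 4
Ranks of variable 2: 6, 3, 2, 1, 4, 5
d = r₁ − r₂: -4, 2, 1, 5, -3, -1
d²: 16, 4, 1, 25, 9, 1; Σd² = 56
ρ = 1 − 6·56/(6·35) = 1 − 336/210 = -0.600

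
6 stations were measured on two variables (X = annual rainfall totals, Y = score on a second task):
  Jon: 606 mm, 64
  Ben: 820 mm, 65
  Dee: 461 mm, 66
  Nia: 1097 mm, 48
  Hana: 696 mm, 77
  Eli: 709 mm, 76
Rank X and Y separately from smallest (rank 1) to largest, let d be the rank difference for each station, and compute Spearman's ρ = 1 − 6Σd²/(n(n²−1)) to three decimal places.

Ranks of variable 1: 2, 5, 1, 6, 3, 4
Ranks of variable 2: 2, 3, 4, 1, 6, 5
d = r₁ − r₂: 0, 2, -3, 5, -3, -1
d²: 0, 4, 9, 25, 9, 1; Σd² = 48
ρ = 1 − 6·48/(6·35) = 1 − 288/210 = -0.371

-0.371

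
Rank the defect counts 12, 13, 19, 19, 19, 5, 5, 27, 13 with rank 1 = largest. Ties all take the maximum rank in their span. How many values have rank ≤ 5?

Sorted (descending): 27, 19, 19, 19, 13, 13, 12, 5, 5
The 3 values of 19 occupy positions 2–4 → each gets rank 4.
The 2 values of 13 occupy positions 5–6 → each gets rank 6.
The 2 values of 5 occupy positions 8–9 → each gets rank 9.
Ranks ≤ 5: {1, 4, 4, 4} → 4 values.

4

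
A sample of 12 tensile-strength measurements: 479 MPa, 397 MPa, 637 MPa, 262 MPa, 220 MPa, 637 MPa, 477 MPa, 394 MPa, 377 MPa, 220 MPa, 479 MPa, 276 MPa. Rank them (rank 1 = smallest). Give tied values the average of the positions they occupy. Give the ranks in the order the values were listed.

Sorted (ascending): 220, 220, 262, 276, 377, 394, 397, 477, 479, 479, 637, 637
The 2 values of 220 occupy positions 1–2 → average rank (1+2)/2 = 1.5.
The 2 values of 479 occupy positions 9–10 → average rank (9+10)/2 = 9.5.
The 2 values of 637 occupy positions 11–12 → average rank (11+12)/2 = 11.5.

9.5, 7, 11.5, 3, 1.5, 11.5, 8, 6, 5, 1.5, 9.5, 4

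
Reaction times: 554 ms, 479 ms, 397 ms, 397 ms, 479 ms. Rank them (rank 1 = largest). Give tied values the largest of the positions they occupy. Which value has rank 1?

Sorted (descending): 554, 479, 479, 397, 397
The 2 values of 479 occupy positions 2–3 → each gets rank 3.
The 2 values of 397 occupy positions 4–5 → each gets rank 5.
Rank 1 → value 554.

554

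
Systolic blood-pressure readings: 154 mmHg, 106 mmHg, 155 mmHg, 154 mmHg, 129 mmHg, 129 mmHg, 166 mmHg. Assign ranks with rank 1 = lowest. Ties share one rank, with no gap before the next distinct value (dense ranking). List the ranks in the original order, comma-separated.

Sorted (ascending): 106, 129, 129, 154, 154, 155, 166
The 2 values of 129 share dense rank 2.
The 2 values of 154 share dense rank 3.
Remaining distinct values take the next consecutive integers.

3, 1, 4, 3, 2, 2, 5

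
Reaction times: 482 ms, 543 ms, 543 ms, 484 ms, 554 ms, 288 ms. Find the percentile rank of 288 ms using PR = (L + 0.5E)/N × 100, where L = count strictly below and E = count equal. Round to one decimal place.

N = 6.
Strictly below 288: 0. Equal to 288: 1.
PR = (0 + 0.5·1)/6 × 100 = 8.3

8.3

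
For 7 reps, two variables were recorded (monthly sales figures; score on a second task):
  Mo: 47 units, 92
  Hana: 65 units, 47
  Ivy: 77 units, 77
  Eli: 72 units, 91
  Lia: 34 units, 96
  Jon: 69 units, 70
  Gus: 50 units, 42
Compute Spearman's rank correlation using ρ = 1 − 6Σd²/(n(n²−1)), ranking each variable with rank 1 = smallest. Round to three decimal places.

Ranks of variable 1: 2, 4, 7, 6, 1, 5, 3
Ranks of variable 2: 6, 2, 4, 5, 7, 3, 1
d = r₁ − r₂: -4, 2, 3, 1, -6, 2, 2
d²: 16, 4, 9, 1, 36, 4, 4; Σd² = 74
ρ = 1 − 6·74/(7·48) = 1 − 444/336 = -0.321

-0.321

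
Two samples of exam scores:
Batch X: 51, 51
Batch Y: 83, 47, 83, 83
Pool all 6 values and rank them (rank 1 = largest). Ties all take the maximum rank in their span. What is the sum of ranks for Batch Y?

Sorted (descending): 83, 83, 83, 51, 51, 47
The 3 values of 83 occupy positions 1–3 → each gets rank 3.
The 2 values of 51 occupy positions 4–5 → each gets rank 5.
Batch Y values → pooled ranks: 83→3, 47→6, 83→3, 83→3
Rank sum = 3 + 6 + 3 + 3 = 15

15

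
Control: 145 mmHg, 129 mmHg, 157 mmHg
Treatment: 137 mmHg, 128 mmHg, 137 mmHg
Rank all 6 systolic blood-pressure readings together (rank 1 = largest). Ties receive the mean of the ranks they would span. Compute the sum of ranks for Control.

Sorted (descending): 157, 145, 137, 137, 129, 128
The 2 values of 137 occupy positions 3–4 → average rank (3+4)/2 = 3.5.
Control values → pooled ranks: 145→2, 129→5, 157→1
Rank sum = 2 + 5 + 1 = 8

8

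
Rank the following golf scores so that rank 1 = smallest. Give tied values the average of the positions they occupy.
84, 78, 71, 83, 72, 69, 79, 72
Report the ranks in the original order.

Sorted (ascending): 69, 71, 72, 72, 78, 79, 83, 84
The 2 values of 72 occupy positions 3–4 → average rank (3+4)/2 = 3.5.

8, 5, 2, 7, 3.5, 1, 6, 3.5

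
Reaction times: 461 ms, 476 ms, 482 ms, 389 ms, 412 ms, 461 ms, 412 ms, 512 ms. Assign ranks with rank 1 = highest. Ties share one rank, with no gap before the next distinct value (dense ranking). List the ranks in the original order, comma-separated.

Sorted (descending): 512, 482, 476, 461, 461, 412, 412, 389
The 2 values of 461 share dense rank 4.
The 2 values of 412 share dense rank 5.
Remaining distinct values take the next consecutive integers.

4, 3, 2, 6, 5, 4, 5, 1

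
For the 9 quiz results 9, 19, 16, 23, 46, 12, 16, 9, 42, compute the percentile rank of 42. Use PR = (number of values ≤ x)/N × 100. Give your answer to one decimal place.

N = 9.
Strictly below 42: 7. Equal to 42: 1.
PR = 8/9 × 100 = 88.9

88.9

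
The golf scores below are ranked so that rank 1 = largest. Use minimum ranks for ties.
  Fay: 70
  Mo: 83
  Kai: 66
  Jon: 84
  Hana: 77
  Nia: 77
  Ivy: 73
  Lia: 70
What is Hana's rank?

3

Sorted (descending): 84, 83, 77, 77, 73, 70, 70, 66
The 2 values of 77 occupy positions 3–4 → each gets rank 3.
The 2 values of 70 occupy positions 6–7 → each gets rank 6.
Hana has value 77 → rank 3.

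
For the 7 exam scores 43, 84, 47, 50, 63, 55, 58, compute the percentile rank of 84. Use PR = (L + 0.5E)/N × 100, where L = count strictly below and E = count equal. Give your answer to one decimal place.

N = 7.
Strictly below 84: 6. Equal to 84: 1.
PR = (6 + 0.5·1)/7 × 100 = 92.9

92.9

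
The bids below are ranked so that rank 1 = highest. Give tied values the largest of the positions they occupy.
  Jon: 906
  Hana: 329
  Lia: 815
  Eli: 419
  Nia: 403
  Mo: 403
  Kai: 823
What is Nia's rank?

6

Sorted (descending): 906, 823, 815, 419, 403, 403, 329
The 2 values of 403 occupy positions 5–6 → each gets rank 6.
Nia has value 403 → rank 6.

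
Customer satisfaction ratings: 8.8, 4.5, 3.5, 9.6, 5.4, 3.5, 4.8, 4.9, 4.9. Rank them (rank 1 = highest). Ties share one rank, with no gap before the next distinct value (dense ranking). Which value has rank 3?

Sorted (descending): 9.6, 8.8, 5.4, 4.9, 4.9, 4.8, 4.5, 3.5, 3.5
The 2 values of 4.9 share dense rank 4.
The 2 values of 3.5 share dense rank 7.
Remaining distinct values take the next consecutive integers.
Rank 3 → value 5.4.

5.4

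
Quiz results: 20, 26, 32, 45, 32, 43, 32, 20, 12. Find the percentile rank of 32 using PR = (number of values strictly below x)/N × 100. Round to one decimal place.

N = 9.
Strictly below 32: 4. Equal to 32: 3.
PR = 4/9 × 100 = 44.4

44.4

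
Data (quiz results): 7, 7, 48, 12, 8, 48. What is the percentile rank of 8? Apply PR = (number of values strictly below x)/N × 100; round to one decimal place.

N = 6.
Strictly below 8: 2. Equal to 8: 1.
PR = 2/6 × 100 = 33.3

33.3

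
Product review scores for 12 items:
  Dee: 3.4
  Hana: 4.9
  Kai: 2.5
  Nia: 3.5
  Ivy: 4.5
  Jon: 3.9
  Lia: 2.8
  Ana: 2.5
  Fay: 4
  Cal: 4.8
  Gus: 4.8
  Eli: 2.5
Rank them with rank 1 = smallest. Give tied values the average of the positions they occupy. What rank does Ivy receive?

Sorted (ascending): 2.5, 2.5, 2.5, 2.8, 3.4, 3.5, 3.9, 4, 4.5, 4.8, 4.8, 4.9
The 3 values of 2.5 occupy positions 1–3 → average rank 2.
The 2 values of 4.8 occupy positions 10–11 → average rank (10+11)/2 = 10.5.
Ivy has value 4.5 → rank 9.

9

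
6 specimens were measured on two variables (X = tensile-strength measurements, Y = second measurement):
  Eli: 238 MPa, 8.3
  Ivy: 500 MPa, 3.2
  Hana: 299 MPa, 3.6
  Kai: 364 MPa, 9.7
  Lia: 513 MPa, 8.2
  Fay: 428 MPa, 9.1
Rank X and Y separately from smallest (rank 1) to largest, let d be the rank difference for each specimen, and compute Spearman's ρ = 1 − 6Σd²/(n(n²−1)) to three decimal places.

Ranks of variable 1: 1, 5, 2, 3, 6, 4
Ranks of variable 2: 4, 1, 2, 6, 3, 5
d = r₁ − r₂: -3, 4, 0, -3, 3, -1
d²: 9, 16, 0, 9, 9, 1; Σd² = 44
ρ = 1 − 6·44/(6·35) = 1 − 264/210 = -0.257

-0.257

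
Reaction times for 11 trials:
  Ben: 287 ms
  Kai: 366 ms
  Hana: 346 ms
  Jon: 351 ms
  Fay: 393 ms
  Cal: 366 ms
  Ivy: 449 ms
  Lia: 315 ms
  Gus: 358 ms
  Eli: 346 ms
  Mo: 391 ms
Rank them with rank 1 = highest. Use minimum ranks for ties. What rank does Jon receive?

Sorted (descending): 449, 393, 391, 366, 366, 358, 351, 346, 346, 315, 287
The 2 values of 366 occupy positions 4–5 → each gets rank 4.
The 2 values of 346 occupy positions 8–9 → each gets rank 8.
Jon has value 351 ms → rank 7.

7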